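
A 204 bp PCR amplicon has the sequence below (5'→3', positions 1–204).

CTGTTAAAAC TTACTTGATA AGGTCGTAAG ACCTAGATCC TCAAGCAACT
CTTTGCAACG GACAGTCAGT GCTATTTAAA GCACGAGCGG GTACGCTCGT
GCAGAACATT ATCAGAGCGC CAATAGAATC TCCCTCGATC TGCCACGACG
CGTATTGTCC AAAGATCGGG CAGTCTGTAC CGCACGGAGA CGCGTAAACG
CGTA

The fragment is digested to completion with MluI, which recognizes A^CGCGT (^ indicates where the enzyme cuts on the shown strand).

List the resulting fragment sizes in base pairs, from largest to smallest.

148, 42, 8, 6 bp

MluI sites (ACGCGT) start at positions 148, 190, 198.
MluI cuts after the first base of each site, so after positions 148, 190, 198.
Linear molecule, 3 cuts → 4 fragments:
  1–148 → 148 bp
  149–190 → 42 bp
  191–198 → 8 bp
  199–204 → 6 bp
Sorted largest to smallest: 148, 42, 8, 6 bp.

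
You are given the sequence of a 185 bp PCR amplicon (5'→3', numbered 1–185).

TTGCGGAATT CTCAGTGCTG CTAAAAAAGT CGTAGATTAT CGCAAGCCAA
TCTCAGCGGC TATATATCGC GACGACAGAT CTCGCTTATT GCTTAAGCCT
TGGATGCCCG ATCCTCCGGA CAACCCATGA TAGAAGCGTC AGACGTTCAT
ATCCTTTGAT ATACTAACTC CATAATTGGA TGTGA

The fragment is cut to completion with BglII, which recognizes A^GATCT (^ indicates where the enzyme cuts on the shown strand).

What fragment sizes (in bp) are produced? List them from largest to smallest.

The BglII site (AGATCT) starts at position 77.
BglII cuts after the first base of each site, so after position 77.
Linear molecule, 1 cut → 2 fragments:
  1–77 → 77 bp
  78–185 → 108 bp
Sorted largest to smallest: 108, 77 bp.

108, 77 bp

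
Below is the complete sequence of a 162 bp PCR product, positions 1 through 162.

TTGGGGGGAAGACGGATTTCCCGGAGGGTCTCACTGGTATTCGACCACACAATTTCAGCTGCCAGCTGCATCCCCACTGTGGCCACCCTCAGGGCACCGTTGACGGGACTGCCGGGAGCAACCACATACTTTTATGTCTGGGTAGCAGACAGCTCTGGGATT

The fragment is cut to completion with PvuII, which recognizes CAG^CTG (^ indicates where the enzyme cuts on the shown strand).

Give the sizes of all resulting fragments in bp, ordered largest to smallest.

97, 58, 7 bp

PvuII sites (CAGCTG) start at positions 56, 63.
PvuII cuts after base 3 of each site, so after positions 58, 65.
Linear molecule, 2 cuts → 3 fragments:
  1–58 → 58 bp
  59–65 → 7 bp
  66–162 → 97 bp
Sorted largest to smallest: 97, 58, 7 bp.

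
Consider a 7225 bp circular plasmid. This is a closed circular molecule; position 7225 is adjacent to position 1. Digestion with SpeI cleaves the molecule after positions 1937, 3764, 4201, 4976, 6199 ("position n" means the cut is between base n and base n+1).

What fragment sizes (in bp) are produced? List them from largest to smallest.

2963, 1827, 1223, 775, 437 bp

Circular molecule, 5 cuts → 5 fragments:
  3764 − 1937 = 1827 bp
  4201 − 3764 = 437 bp
  4976 − 4201 = 775 bp
  6199 − 4976 = 1223 bp
  wrap: 7225 − 6199 + 1937 = 2963 bp
Sorted largest to smallest: 2963, 1827, 1223, 775, 437 bp.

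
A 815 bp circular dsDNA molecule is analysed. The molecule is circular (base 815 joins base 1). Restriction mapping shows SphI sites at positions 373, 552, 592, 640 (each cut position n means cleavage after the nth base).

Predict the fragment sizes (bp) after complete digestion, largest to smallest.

Circular molecule, 4 cuts → 4 fragments:
  552 − 373 = 179 bp
  592 − 552 = 40 bp
  640 − 592 = 48 bp
  wrap: 815 − 640 + 373 = 548 bp
Sorted largest to smallest: 548, 179, 48, 40 bp.

548, 179, 48, 40 bp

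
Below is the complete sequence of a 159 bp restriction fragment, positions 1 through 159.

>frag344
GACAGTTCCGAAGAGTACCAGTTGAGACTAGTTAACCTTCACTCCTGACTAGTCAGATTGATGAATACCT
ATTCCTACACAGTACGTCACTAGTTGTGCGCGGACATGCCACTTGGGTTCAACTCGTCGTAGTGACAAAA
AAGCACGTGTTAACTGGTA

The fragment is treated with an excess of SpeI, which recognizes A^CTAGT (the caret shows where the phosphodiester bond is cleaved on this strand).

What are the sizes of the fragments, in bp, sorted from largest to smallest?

70, 41, 27, 21 bp

SpeI sites (ACTAGT) start at positions 27, 48, 89.
SpeI cuts after the first base of each site, so after positions 27, 48, 89.
Linear molecule, 3 cuts → 4 fragments:
  1–27 → 27 bp
  28–48 → 21 bp
  49–89 → 41 bp
  90–159 → 70 bp
Sorted largest to smallest: 70, 41, 27, 21 bp.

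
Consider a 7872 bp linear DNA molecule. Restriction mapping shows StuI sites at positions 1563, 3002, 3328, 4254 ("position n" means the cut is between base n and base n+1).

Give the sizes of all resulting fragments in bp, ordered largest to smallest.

Linear molecule, 4 cuts → 5 fragments:
  1563 − 0 = 1563 bp
  3002 − 1563 = 1439 bp
  3328 − 3002 = 326 bp
  4254 − 3328 = 926 bp
  7872 − 4254 = 3618 bp
Sorted largest to smallest: 3618, 1563, 1439, 926, 326 bp.

3618, 1563, 1439, 926, 326 bp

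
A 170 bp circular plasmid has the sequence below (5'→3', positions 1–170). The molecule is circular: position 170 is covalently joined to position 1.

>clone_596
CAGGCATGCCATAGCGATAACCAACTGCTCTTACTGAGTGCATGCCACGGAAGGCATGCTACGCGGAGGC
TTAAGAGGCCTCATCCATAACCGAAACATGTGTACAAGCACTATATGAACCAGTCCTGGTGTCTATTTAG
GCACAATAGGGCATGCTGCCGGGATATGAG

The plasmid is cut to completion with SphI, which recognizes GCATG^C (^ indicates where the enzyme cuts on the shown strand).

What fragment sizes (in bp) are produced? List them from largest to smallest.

97, 36, 23, 14 bp

SphI sites (GCATGC) start at positions 4, 40, 54, 151.
SphI cuts after base 5 of each site (before the last base), so after positions 8, 44, 58, 155.
Circular molecule, 4 cuts → 4 fragments:
  9–44 → 36 bp
  45–58 → 14 bp
  59–155 → 97 bp
  156–170 then 1–8 → 15 + 8 = 23 bp
Sorted largest to smallest: 97, 36, 23, 14 bp.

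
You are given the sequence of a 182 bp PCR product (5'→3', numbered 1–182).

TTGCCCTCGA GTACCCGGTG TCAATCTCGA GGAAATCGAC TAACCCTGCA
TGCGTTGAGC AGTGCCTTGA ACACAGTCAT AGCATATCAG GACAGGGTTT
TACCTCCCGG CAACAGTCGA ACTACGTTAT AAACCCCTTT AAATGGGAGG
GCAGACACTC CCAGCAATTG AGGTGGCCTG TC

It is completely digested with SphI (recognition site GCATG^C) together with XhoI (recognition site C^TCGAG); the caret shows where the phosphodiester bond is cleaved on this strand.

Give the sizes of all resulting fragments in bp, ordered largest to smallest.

130, 26, 20, 6 bp

The SphI site (GCATGC) starts at position 48.
SphI cuts after base 5 of each site (before the last base), so after position 52.
XhoI sites (CTCGAG) start at positions 6, 26.
XhoI cuts after the first base of each site, so after positions 6, 26.
Combined cut positions: 6, 26, 52.
Linear molecule, 3 cuts → 4 fragments:
  1–6 → 6 bp
  7–26 → 20 bp
  27–52 → 26 bp
  53–182 → 130 bp
Sorted largest to smallest: 130, 26, 20, 6 bp.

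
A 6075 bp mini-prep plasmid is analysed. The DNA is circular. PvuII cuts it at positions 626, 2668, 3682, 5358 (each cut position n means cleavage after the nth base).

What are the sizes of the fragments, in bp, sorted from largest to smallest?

Circular molecule, 4 cuts → 4 fragments:
  2668 − 626 = 2042 bp
  3682 − 2668 = 1014 bp
  5358 − 3682 = 1676 bp
  wrap: 6075 − 5358 + 626 = 1343 bp
Sorted largest to smallest: 2042, 1676, 1343, 1014 bp.

2042, 1676, 1343, 1014 bp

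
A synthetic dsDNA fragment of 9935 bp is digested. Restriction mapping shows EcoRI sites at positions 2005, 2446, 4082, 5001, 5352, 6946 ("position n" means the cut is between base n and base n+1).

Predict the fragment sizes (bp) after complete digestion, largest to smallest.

2989, 2005, 1636, 1594, 919, 441, 351 bp

Linear molecule, 6 cuts → 7 fragments:
  2005 − 0 = 2005 bp
  2446 − 2005 = 441 bp
  4082 − 2446 = 1636 bp
  5001 − 4082 = 919 bp
  5352 − 5001 = 351 bp
  6946 − 5352 = 1594 bp
  9935 − 6946 = 2989 bp
Sorted largest to smallest: 2989, 2005, 1636, 1594, 919, 441, 351 bp.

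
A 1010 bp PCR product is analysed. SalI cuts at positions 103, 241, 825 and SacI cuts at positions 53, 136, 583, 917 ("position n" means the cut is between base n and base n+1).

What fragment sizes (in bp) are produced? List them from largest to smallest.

342, 242, 105, 93, 92, 53, 50, 33 bp

Combined cut positions (sorted): 53, 103, 136, 241, 583, 825, 917.
Linear molecule, 7 cuts → 8 fragments:
  53 − 0 = 53 bp
  103 − 53 = 50 bp
  136 − 103 = 33 bp
  241 − 136 = 105 bp
  583 − 241 = 342 bp
  825 − 583 = 242 bp
  917 − 825 = 92 bp
  1010 − 917 = 93 bp
Sorted largest to smallest: 342, 242, 105, 93, 92, 53, 50, 33 bp.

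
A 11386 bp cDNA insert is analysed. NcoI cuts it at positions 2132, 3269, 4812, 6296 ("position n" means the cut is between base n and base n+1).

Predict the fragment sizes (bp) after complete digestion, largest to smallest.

5090, 2132, 1543, 1484, 1137 bp

Linear molecule, 4 cuts → 5 fragments:
  2132 − 0 = 2132 bp
  3269 − 2132 = 1137 bp
  4812 − 3269 = 1543 bp
  6296 − 4812 = 1484 bp
  11386 − 6296 = 5090 bp
Sorted largest to smallest: 5090, 2132, 1543, 1484, 1137 bp.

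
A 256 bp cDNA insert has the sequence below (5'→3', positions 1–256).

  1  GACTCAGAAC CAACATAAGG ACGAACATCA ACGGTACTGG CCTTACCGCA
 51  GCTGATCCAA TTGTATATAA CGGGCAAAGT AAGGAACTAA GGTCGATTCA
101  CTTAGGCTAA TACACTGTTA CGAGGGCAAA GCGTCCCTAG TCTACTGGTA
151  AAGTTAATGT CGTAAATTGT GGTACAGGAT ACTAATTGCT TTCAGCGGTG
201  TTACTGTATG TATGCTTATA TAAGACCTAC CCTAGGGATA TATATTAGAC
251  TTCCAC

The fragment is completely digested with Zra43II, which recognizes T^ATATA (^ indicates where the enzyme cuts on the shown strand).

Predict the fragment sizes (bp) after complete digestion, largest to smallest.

153, 64, 22, 17 bp

Zra43II sites (TATATA) start at positions 64, 217, 239.
Zra43II cuts after the first base of each site, so after positions 64, 217, 239.
Linear molecule, 3 cuts → 4 fragments:
  1–64 → 64 bp
  65–217 → 153 bp
  218–239 → 22 bp
  240–256 → 17 bp
Sorted largest to smallest: 153, 64, 22, 17 bp.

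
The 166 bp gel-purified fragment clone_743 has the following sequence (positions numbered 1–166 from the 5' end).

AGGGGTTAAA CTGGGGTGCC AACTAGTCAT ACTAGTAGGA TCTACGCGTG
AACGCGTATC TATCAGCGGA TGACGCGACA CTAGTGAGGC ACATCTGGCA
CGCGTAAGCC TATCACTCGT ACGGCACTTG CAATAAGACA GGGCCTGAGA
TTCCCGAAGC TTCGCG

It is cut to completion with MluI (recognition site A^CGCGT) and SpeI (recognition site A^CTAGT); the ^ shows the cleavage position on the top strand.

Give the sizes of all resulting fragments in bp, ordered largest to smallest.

MluI sites (ACGCGT) start at positions 44, 52, 100.
MluI cuts after the first base of each site, so after positions 44, 52, 100.
SpeI sites (ACTAGT) start at positions 22, 31, 80.
SpeI cuts after the first base of each site, so after positions 22, 31, 80.
Combined cut positions: 22, 31, 44, 52, 80, 100.
Linear molecule, 6 cuts → 7 fragments:
  1–22 → 22 bp
  23–31 → 9 bp
  32–44 → 13 bp
  45–52 → 8 bp
  53–80 → 28 bp
  81–100 → 20 bp
  101–166 → 66 bp
Sorted largest to smallest: 66, 28, 22, 20, 13, 9, 8 bp.

66, 28, 22, 20, 13, 9, 8 bp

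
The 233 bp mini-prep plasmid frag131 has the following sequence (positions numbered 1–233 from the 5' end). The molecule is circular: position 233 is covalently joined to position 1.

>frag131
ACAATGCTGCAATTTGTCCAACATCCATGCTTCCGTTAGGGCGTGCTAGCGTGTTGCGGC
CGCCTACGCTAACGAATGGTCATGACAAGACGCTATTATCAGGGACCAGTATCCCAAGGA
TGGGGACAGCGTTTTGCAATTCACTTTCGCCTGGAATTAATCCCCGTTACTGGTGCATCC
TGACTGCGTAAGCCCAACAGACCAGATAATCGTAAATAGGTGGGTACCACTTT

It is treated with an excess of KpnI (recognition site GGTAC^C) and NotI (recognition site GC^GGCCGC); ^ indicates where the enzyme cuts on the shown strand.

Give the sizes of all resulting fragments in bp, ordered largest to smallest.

The KpnI site (GGTACC) starts at position 223.
KpnI cuts after base 5 of each site (before the last base), so after position 227.
The NotI site (GCGGCCGC) starts at position 56.
NotI cuts after base 2 of each site, so after position 57.
Combined cut positions: 57, 227.
Circular molecule, 2 cuts → 2 fragments:
  58–227 → 170 bp
  228–233 then 1–57 → 6 + 57 = 63 bp
Sorted largest to smallest: 170, 63 bp.

170, 63 bp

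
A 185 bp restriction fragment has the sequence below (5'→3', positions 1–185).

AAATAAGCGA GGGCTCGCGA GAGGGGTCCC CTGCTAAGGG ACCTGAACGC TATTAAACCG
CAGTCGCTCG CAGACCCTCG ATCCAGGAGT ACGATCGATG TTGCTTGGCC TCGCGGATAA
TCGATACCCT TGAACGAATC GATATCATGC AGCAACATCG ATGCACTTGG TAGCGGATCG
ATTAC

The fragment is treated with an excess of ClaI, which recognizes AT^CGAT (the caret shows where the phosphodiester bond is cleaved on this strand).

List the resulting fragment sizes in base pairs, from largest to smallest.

ClaI sites (ATCGAT) start at positions 94, 120, 138, 157, 177.
ClaI cuts after base 2 of each site, so after positions 95, 121, 139, 158, 178.
Linear molecule, 5 cuts → 6 fragments:
  1–95 → 95 bp
  96–121 → 26 bp
  122–139 → 18 bp
  140–158 → 19 bp
  159–178 → 20 bp
  179–185 → 7 bp
Sorted largest to smallest: 95, 26, 20, 19, 18, 7 bp.

95, 26, 20, 19, 18, 7 bp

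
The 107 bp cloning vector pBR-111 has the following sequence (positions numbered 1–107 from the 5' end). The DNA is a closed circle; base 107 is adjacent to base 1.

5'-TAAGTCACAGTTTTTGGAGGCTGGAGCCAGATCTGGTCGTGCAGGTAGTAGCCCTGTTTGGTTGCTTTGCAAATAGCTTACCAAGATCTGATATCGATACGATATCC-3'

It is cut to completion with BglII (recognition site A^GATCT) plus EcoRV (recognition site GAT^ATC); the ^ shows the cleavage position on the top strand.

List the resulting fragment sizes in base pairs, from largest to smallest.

55, 33, 11, 8 bp

BglII sites (AGATCT) start at positions 29, 84.
BglII cuts after the first base of each site, so after positions 29, 84.
EcoRV sites (GATATC) start at positions 90, 101.
EcoRV cuts after base 3 of each site, so after positions 92, 103.
Combined cut positions: 29, 84, 92, 103.
Circular molecule, 4 cuts → 4 fragments:
  30–84 → 55 bp
  85–92 → 8 bp
  93–103 → 11 bp
  104–107 then 1–29 → 4 + 29 = 33 bp
Sorted largest to smallest: 55, 33, 11, 8 bp.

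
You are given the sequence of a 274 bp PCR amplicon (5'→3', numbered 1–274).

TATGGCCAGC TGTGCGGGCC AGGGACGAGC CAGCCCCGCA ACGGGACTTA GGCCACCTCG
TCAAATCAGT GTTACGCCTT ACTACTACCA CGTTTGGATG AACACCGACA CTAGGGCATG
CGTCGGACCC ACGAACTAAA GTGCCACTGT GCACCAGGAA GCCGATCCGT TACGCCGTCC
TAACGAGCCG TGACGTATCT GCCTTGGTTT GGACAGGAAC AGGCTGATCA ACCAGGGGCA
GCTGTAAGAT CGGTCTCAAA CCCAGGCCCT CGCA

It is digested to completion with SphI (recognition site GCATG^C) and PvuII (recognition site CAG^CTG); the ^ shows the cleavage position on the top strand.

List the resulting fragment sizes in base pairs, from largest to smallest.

121, 111, 33, 9 bp

The SphI site (GCATGC) starts at position 116.
SphI cuts after base 5 of each site (before the last base), so after position 120.
PvuII sites (CAGCTG) start at positions 7, 239.
PvuII cuts after base 3 of each site, so after positions 9, 241.
Combined cut positions: 9, 120, 241.
Linear molecule, 3 cuts → 4 fragments:
  1–9 → 9 bp
  10–120 → 111 bp
  121–241 → 121 bp
  242–274 → 33 bp
Sorted largest to smallest: 121, 111, 33, 9 bp.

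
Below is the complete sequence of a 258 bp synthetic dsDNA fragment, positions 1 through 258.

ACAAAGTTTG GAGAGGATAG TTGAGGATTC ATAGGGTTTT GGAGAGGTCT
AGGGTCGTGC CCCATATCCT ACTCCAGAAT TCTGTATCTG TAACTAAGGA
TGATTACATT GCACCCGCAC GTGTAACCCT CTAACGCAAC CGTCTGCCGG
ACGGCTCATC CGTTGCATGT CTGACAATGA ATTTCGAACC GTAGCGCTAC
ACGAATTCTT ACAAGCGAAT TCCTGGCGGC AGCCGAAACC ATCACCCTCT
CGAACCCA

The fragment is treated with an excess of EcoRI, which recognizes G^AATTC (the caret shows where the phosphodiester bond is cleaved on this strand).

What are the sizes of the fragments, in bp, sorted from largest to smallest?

EcoRI sites (GAATTC) start at positions 77, 203, 217.
EcoRI cuts after the first base of each site, so after positions 77, 203, 217.
Linear molecule, 3 cuts → 4 fragments:
  1–77 → 77 bp
  78–203 → 126 bp
  204–217 → 14 bp
  218–258 → 41 bp
Sorted largest to smallest: 126, 77, 41, 14 bp.

126, 77, 41, 14 bp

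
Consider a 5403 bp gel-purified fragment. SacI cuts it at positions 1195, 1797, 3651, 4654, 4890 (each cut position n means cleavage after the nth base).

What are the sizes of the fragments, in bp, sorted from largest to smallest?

Linear molecule, 5 cuts → 6 fragments:
  1195 − 0 = 1195 bp
  1797 − 1195 = 602 bp
  3651 − 1797 = 1854 bp
  4654 − 3651 = 1003 bp
  4890 − 4654 = 236 bp
  5403 − 4890 = 513 bp
Sorted largest to smallest: 1854, 1195, 1003, 602, 513, 236 bp.

1854, 1195, 1003, 602, 513, 236 bp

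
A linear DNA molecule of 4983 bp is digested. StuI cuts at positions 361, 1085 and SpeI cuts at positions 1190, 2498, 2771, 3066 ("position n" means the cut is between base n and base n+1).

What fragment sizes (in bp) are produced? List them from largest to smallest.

1917, 1308, 724, 361, 295, 273, 105 bp

Combined cut positions (sorted): 361, 1085, 1190, 2498, 2771, 3066.
Linear molecule, 6 cuts → 7 fragments:
  361 − 0 = 361 bp
  1085 − 361 = 724 bp
  1190 − 1085 = 105 bp
  2498 − 1190 = 1308 bp
  2771 − 2498 = 273 bp
  3066 − 2771 = 295 bp
  4983 − 3066 = 1917 bp
Sorted largest to smallest: 1917, 1308, 724, 361, 295, 273, 105 bp.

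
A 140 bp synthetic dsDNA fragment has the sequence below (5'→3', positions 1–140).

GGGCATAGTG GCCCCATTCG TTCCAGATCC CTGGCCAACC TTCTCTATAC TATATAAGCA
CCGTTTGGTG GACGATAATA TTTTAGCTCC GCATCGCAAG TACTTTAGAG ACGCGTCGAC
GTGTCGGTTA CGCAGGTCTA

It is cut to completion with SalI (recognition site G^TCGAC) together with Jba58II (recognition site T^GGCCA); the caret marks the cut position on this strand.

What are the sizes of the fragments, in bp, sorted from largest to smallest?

83, 32, 25 bp

The SalI site (GTCGAC) starts at position 115.
SalI cuts after the first base of each site, so after position 115.
The Jba58II site (TGGCCA) starts at position 32.
Jba58II cuts after the first base of each site, so after position 32.
Combined cut positions: 32, 115.
Linear molecule, 2 cuts → 3 fragments:
  1–32 → 32 bp
  33–115 → 83 bp
  116–140 → 25 bp
Sorted largest to smallest: 83, 32, 25 bp.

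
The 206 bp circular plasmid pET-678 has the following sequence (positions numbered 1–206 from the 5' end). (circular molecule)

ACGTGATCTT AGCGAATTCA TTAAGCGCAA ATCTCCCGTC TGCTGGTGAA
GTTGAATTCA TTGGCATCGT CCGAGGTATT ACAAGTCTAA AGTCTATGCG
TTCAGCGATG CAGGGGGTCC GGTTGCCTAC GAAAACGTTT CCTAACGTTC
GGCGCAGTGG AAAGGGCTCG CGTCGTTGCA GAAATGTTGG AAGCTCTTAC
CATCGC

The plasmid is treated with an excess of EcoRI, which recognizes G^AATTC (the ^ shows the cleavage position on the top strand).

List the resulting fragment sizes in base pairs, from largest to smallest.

EcoRI sites (GAATTC) start at positions 14, 54.
EcoRI cuts after the first base of each site, so after positions 14, 54.
Circular molecule, 2 cuts → 2 fragments:
  15–54 → 40 bp
  55–206 then 1–14 → 152 + 14 = 166 bp
Sorted largest to smallest: 166, 40 bp.

166, 40 bp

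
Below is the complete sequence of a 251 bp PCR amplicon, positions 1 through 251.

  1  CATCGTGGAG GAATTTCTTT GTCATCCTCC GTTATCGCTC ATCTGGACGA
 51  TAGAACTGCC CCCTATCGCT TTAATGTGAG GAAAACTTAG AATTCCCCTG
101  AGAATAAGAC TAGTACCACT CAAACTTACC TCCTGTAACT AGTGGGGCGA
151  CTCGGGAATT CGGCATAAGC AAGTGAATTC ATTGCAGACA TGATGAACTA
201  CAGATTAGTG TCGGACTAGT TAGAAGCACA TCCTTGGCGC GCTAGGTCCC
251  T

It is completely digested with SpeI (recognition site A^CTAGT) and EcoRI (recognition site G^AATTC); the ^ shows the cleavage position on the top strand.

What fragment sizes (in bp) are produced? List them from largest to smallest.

90, 40, 36, 29, 19, 19, 18 bp

SpeI sites (ACTAGT) start at positions 109, 138, 215.
SpeI cuts after the first base of each site, so after positions 109, 138, 215.
EcoRI sites (GAATTC) start at positions 90, 156, 175.
EcoRI cuts after the first base of each site, so after positions 90, 156, 175.
Combined cut positions: 90, 109, 138, 156, 175, 215.
Linear molecule, 6 cuts → 7 fragments:
  1–90 → 90 bp
  91–109 → 19 bp
  110–138 → 29 bp
  139–156 → 18 bp
  157–175 → 19 bp
  176–215 → 40 bp
  216–251 → 36 bp
Sorted largest to smallest: 90, 40, 36, 29, 19, 19, 18 bp.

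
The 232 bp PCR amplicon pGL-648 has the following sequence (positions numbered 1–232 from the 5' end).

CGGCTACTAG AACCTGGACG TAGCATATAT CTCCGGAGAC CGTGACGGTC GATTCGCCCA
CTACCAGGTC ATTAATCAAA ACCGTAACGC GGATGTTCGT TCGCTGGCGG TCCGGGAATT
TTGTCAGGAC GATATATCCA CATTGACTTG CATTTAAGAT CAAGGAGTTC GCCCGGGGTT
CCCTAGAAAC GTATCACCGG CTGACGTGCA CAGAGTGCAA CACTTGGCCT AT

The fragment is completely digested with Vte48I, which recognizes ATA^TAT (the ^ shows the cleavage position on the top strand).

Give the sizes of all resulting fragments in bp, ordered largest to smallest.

Vte48I sites (ATATAT) start at positions 25, 132.
Vte48I cuts after base 3 of each site, so after positions 27, 134.
Linear molecule, 2 cuts → 3 fragments:
  1–27 → 27 bp
  28–134 → 107 bp
  135–232 → 98 bp
Sorted largest to smallest: 107, 98, 27 bp.

107, 98, 27 bp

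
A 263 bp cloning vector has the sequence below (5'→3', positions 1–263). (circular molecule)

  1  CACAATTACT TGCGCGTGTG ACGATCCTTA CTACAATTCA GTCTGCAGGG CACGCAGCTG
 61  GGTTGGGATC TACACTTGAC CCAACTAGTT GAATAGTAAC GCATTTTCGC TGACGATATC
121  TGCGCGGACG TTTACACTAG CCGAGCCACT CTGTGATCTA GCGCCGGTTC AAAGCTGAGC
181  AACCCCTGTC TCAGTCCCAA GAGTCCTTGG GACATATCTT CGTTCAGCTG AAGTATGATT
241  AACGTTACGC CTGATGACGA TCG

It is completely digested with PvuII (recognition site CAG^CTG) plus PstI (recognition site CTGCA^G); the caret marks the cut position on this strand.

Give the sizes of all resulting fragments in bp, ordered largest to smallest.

PvuII sites (CAGCTG) start at positions 55, 225.
PvuII cuts after base 3 of each site, so after positions 57, 227.
The PstI site (CTGCAG) starts at position 43.
PstI cuts after base 5 of each site (before the last base), so after position 47.
Combined cut positions: 47, 57, 227.
Circular molecule, 3 cuts → 3 fragments:
  48–57 → 10 bp
  58–227 → 170 bp
  228–263 then 1–47 → 36 + 47 = 83 bp
Sorted largest to smallest: 170, 83, 10 bp.

170, 83, 10 bp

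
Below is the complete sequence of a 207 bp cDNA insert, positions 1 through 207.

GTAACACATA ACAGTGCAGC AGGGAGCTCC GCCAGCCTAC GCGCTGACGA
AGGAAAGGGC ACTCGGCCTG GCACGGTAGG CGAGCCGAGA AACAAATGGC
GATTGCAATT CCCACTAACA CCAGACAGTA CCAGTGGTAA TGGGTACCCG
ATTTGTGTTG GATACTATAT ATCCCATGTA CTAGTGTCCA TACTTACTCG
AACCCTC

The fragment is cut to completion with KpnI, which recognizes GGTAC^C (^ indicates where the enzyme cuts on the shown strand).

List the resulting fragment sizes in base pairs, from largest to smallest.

The KpnI site (GGTACC) starts at position 143.
KpnI cuts after base 5 of each site (before the last base), so after position 147.
Linear molecule, 1 cut → 2 fragments:
  1–147 → 147 bp
  148–207 → 60 bp
Sorted largest to smallest: 147, 60 bp.

147, 60 bp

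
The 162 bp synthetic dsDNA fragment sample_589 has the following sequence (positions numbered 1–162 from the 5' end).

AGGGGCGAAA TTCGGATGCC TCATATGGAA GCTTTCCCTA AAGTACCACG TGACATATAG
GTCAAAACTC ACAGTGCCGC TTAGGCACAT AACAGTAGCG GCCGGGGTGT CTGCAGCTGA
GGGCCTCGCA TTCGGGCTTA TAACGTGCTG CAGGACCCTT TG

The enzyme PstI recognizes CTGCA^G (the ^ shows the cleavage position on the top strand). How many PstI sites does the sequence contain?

2

CTGCAG occurs starting at positions 111, 148.
PstI cuts at 2 sites.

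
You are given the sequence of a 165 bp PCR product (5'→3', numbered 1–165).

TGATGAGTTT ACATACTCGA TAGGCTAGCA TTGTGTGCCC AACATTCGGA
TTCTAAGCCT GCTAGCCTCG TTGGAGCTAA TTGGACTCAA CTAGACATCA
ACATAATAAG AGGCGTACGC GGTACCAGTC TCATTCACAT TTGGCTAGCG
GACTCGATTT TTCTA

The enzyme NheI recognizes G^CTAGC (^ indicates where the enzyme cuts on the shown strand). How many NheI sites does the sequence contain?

3

GCTAGC occurs starting at positions 24, 61, 144.
NheI cuts at 3 sites.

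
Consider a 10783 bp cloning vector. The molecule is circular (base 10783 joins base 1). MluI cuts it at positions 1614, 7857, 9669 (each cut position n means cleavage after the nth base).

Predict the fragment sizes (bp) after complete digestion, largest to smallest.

Circular molecule, 3 cuts → 3 fragments:
  7857 − 1614 = 6243 bp
  9669 − 7857 = 1812 bp
  wrap: 10783 − 9669 + 1614 = 2728 bp
Sorted largest to smallest: 6243, 2728, 1812 bp.

6243, 2728, 1812 bp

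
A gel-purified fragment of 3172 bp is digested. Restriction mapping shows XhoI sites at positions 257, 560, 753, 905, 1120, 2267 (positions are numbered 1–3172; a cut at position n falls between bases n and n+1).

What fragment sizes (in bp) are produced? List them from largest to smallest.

1147, 905, 303, 257, 215, 193, 152 bp

Linear molecule, 6 cuts → 7 fragments:
  257 − 0 = 257 bp
  560 − 257 = 303 bp
  753 − 560 = 193 bp
  905 − 753 = 152 bp
  1120 − 905 = 215 bp
  2267 − 1120 = 1147 bp
  3172 − 2267 = 905 bp
Sorted largest to smallest: 1147, 905, 303, 257, 215, 193, 152 bp.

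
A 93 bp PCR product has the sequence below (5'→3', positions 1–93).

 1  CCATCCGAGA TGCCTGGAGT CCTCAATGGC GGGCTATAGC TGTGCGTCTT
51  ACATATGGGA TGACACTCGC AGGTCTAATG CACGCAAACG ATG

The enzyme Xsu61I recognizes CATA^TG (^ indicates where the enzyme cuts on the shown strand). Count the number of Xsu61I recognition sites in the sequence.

1

CATATG occurs starting at position 52.
Xsu61I cuts at 1 site.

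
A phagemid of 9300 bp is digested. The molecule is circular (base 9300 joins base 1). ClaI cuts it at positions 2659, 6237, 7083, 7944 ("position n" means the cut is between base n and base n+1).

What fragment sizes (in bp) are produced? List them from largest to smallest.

4015, 3578, 861, 846 bp

Circular molecule, 4 cuts → 4 fragments:
  6237 − 2659 = 3578 bp
  7083 − 6237 = 846 bp
  7944 − 7083 = 861 bp
  wrap: 9300 − 7944 + 2659 = 4015 bp
Sorted largest to smallest: 4015, 3578, 861, 846 bp.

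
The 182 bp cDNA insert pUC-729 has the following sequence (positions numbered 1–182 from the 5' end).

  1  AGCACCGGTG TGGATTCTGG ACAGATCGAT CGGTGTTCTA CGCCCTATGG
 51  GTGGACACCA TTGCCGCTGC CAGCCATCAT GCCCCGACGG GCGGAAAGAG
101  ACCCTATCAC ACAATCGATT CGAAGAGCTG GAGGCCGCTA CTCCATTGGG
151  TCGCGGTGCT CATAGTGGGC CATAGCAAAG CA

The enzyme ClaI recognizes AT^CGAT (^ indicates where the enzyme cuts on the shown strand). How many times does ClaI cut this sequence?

ATCGAT occurs starting at positions 25, 114.
ClaI cuts at 2 sites.

2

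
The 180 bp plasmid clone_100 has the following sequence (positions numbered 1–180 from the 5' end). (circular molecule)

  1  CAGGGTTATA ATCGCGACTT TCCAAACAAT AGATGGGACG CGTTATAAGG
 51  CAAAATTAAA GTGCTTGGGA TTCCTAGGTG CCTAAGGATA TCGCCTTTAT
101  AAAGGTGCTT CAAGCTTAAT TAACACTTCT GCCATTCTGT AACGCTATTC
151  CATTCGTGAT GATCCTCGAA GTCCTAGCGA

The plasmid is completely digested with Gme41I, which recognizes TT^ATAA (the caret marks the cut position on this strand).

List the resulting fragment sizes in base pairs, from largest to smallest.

Gme41I sites (TTATAA) start at positions 6, 43, 97.
Gme41I cuts after base 2 of each site, so after positions 7, 44, 98.
Circular molecule, 3 cuts → 3 fragments:
  8–44 → 37 bp
  45–98 → 54 bp
  99–180 then 1–7 → 82 + 7 = 89 bp
Sorted largest to smallest: 89, 54, 37 bp.

89, 54, 37 bp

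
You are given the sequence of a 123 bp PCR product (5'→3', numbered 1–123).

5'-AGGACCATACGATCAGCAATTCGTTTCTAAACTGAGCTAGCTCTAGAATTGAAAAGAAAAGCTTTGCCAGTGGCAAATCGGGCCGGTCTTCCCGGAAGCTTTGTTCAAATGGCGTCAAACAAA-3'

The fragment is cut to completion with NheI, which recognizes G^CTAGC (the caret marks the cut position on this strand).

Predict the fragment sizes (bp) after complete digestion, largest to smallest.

The NheI site (GCTAGC) starts at position 36.
NheI cuts after the first base of each site, so after position 36.
Linear molecule, 1 cut → 2 fragments:
  1–36 → 36 bp
  37–123 → 87 bp
Sorted largest to smallest: 87, 36 bp.

87, 36 bp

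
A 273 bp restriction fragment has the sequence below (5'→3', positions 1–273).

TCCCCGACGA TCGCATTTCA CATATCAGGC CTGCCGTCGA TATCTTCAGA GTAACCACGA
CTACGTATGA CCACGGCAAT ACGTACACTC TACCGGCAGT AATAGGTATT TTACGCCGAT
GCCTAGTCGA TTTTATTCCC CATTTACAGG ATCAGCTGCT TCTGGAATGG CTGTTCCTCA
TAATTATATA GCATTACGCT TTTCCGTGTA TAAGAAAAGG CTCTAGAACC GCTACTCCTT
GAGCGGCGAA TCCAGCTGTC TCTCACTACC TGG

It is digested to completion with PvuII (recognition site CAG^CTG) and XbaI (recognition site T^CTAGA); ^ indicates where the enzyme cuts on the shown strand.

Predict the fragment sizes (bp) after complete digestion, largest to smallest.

PvuII sites (CAGCTG) start at positions 153, 253.
PvuII cuts after base 3 of each site, so after positions 155, 255.
The XbaI site (TCTAGA) starts at position 222.
XbaI cuts after the first base of each site, so after position 222.
Combined cut positions: 155, 222, 255.
Linear molecule, 3 cuts → 4 fragments:
  1–155 → 155 bp
  156–222 → 67 bp
  223–255 → 33 bp
  256–273 → 18 bp
Sorted largest to smallest: 155, 67, 33, 18 bp.

155, 67, 33, 18 bp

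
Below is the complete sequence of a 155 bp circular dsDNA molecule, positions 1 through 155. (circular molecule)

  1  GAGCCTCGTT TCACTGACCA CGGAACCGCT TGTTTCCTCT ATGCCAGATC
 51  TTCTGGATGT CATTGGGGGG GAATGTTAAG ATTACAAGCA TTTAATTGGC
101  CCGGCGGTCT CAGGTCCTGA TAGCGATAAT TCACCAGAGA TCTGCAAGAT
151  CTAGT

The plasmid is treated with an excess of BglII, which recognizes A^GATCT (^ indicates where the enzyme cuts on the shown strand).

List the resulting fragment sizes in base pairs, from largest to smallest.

BglII sites (AGATCT) start at positions 46, 138, 147.
BglII cuts after the first base of each site, so after positions 46, 138, 147.
Circular molecule, 3 cuts → 3 fragments:
  47–138 → 92 bp
  139–147 → 9 bp
  148–155 then 1–46 → 8 + 46 = 54 bp
Sorted largest to smallest: 92, 54, 9 bp.

92, 54, 9 bp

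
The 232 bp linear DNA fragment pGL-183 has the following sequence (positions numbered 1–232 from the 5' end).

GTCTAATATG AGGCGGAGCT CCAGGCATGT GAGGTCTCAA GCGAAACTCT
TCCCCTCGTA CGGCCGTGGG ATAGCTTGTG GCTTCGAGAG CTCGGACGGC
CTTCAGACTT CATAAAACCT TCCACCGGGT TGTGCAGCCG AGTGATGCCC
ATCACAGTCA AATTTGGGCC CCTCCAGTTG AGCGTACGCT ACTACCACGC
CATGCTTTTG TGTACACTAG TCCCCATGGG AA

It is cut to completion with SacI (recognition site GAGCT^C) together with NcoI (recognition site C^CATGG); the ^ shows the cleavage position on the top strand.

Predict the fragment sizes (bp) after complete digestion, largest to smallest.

SacI sites (GAGCTC) start at positions 16, 88.
SacI cuts after base 5 of each site (before the last base), so after positions 20, 92.
The NcoI site (CCATGG) starts at position 224.
NcoI cuts after the first base of each site, so after position 224.
Combined cut positions: 20, 92, 224.
Linear molecule, 3 cuts → 4 fragments:
  1–20 → 20 bp
  21–92 → 72 bp
  93–224 → 132 bp
  225–232 → 8 bp
Sorted largest to smallest: 132, 72, 20, 8 bp.

132, 72, 20, 8 bp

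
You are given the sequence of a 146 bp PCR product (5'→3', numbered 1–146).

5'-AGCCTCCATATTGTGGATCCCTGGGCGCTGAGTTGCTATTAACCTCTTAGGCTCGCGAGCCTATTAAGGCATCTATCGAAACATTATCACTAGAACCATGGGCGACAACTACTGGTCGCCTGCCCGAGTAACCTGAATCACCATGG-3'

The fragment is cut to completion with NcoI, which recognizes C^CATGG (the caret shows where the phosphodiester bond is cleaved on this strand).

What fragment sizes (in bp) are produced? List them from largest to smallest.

96, 45, 5 bp

NcoI sites (CCATGG) start at positions 96, 141.
NcoI cuts after the first base of each site, so after positions 96, 141.
Linear molecule, 2 cuts → 3 fragments:
  1–96 → 96 bp
  97–141 → 45 bp
  142–146 → 5 bp
Sorted largest to smallest: 96, 45, 5 bp.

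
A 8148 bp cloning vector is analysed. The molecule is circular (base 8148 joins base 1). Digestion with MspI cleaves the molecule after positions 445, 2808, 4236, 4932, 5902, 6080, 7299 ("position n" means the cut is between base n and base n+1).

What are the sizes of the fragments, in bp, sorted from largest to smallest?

2363, 1428, 1294, 1219, 970, 696, 178 bp

Circular molecule, 7 cuts → 7 fragments:
  2808 − 445 = 2363 bp
  4236 − 2808 = 1428 bp
  4932 − 4236 = 696 bp
  5902 − 4932 = 970 bp
  6080 − 5902 = 178 bp
  7299 − 6080 = 1219 bp
  wrap: 8148 − 7299 + 445 = 1294 bp
Sorted largest to smallest: 2363, 1428, 1294, 1219, 970, 696, 178 bp.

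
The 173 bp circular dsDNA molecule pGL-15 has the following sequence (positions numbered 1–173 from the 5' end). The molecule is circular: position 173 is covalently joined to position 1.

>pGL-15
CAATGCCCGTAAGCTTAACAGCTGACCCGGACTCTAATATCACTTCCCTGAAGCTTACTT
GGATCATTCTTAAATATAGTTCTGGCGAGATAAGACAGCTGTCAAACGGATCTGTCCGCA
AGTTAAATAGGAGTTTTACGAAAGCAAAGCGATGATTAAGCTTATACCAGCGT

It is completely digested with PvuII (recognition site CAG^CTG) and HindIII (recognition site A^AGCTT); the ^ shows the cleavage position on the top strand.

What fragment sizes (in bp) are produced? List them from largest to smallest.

60, 47, 30, 26, 10 bp

PvuII sites (CAGCTG) start at positions 19, 96.
PvuII cuts after base 3 of each site, so after positions 21, 98.
HindIII sites (AAGCTT) start at positions 11, 51, 158.
HindIII cuts after the first base of each site, so after positions 11, 51, 158.
Combined cut positions: 11, 21, 51, 98, 158.
Circular molecule, 5 cuts → 5 fragments:
  12–21 → 10 bp
  22–51 → 30 bp
  52–98 → 47 bp
  99–158 → 60 bp
  159–173 then 1–11 → 15 + 11 = 26 bp
Sorted largest to smallest: 60, 47, 30, 26, 10 bp.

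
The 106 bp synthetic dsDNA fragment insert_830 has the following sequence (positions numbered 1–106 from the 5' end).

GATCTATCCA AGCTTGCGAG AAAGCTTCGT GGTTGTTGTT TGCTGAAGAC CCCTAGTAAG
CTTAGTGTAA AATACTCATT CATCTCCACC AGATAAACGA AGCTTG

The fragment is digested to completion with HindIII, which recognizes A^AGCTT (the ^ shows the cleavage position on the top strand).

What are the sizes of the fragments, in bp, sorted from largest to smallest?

HindIII sites (AAGCTT) start at positions 10, 22, 58, 100.
HindIII cuts after the first base of each site, so after positions 10, 22, 58, 100.
Linear molecule, 4 cuts → 5 fragments:
  1–10 → 10 bp
  11–22 → 12 bp
  23–58 → 36 bp
  59–100 → 42 bp
  101–106 → 6 bp
Sorted largest to smallest: 42, 36, 12, 10, 6 bp.

42, 36, 12, 10, 6 bp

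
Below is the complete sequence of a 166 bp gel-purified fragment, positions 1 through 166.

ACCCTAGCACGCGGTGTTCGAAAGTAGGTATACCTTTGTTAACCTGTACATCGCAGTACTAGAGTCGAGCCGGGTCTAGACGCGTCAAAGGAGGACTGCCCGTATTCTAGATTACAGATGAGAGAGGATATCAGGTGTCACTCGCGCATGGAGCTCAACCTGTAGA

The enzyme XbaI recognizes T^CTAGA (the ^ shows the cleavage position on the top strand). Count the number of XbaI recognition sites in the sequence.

2

TCTAGA occurs starting at positions 75, 106.
XbaI cuts at 2 sites.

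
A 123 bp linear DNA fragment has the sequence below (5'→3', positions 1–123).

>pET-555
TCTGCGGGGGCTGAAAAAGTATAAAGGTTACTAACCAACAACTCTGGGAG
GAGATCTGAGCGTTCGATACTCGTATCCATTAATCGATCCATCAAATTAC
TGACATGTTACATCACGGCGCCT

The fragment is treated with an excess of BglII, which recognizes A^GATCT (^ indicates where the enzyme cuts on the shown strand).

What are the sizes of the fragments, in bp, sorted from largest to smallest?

71, 52 bp

The BglII site (AGATCT) starts at position 52.
BglII cuts after the first base of each site, so after position 52.
Linear molecule, 1 cut → 2 fragments:
  1–52 → 52 bp
  53–123 → 71 bp
Sorted largest to smallest: 71, 52 bp.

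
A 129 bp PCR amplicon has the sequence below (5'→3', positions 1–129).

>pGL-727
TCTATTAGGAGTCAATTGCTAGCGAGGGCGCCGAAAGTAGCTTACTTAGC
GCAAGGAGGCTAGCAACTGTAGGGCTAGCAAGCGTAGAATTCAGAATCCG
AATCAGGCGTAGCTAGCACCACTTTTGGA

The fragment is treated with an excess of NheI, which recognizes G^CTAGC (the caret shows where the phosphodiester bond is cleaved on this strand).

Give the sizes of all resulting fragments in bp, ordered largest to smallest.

41, 38, 18, 17, 15 bp

NheI sites (GCTAGC) start at positions 18, 59, 74, 112.
NheI cuts after the first base of each site, so after positions 18, 59, 74, 112.
Linear molecule, 4 cuts → 5 fragments:
  1–18 → 18 bp
  19–59 → 41 bp
  60–74 → 15 bp
  75–112 → 38 bp
  113–129 → 17 bp
Sorted largest to smallest: 41, 38, 18, 17, 15 bp.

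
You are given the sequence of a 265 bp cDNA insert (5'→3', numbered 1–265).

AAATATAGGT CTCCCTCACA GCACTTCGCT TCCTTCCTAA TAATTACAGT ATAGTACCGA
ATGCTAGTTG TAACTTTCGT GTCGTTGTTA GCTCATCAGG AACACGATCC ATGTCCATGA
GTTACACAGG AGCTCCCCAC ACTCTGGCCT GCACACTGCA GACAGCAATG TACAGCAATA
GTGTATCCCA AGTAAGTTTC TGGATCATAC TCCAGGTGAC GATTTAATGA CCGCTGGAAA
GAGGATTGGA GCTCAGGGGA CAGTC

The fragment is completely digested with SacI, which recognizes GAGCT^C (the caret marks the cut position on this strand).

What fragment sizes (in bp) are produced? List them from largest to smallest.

SacI sites (GAGCTC) start at positions 130, 249.
SacI cuts after base 5 of each site (before the last base), so after positions 134, 253.
Linear molecule, 2 cuts → 3 fragments:
  1–134 → 134 bp
  135–253 → 119 bp
  254–265 → 12 bp
Sorted largest to smallest: 134, 119, 12 bp.

134, 119, 12 bp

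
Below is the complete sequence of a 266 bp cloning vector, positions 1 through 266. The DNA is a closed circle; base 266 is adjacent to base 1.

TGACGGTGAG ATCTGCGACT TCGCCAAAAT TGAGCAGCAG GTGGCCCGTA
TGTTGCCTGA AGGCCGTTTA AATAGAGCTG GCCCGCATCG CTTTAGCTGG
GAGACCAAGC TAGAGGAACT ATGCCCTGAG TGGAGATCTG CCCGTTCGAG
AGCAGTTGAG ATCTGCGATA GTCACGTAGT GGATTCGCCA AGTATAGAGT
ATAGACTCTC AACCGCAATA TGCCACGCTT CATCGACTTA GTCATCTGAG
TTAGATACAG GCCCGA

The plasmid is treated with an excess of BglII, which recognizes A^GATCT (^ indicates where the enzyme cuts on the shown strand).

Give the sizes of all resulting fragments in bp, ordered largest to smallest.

BglII sites (AGATCT) start at positions 9, 134, 159.
BglII cuts after the first base of each site, so after positions 9, 134, 159.
Circular molecule, 3 cuts → 3 fragments:
  10–134 → 125 bp
  135–159 → 25 bp
  160–266 then 1–9 → 107 + 9 = 116 bp
Sorted largest to smallest: 125, 116, 25 bp.

125, 116, 25 bp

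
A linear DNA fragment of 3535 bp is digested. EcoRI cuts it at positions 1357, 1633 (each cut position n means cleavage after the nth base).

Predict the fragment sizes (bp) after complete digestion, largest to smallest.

1902, 1357, 276 bp

Linear molecule, 2 cuts → 3 fragments:
  1357 − 0 = 1357 bp
  1633 − 1357 = 276 bp
  3535 − 1633 = 1902 bp
Sorted largest to smallest: 1902, 1357, 276 bp.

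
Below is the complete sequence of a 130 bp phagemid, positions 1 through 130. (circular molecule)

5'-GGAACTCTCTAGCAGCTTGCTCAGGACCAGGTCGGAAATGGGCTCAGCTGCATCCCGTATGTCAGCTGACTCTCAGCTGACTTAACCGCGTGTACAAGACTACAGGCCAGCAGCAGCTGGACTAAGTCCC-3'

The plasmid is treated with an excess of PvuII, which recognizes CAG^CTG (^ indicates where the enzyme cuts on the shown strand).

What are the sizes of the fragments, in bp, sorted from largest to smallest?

PvuII sites (CAGCTG) start at positions 45, 63, 74, 114.
PvuII cuts after base 3 of each site, so after positions 47, 65, 76, 116.
Circular molecule, 4 cuts → 4 fragments:
  48–65 → 18 bp
  66–76 → 11 bp
  77–116 → 40 bp
  117–130 then 1–47 → 14 + 47 = 61 bp
Sorted largest to smallest: 61, 40, 18, 11 bp.

61, 40, 18, 11 bp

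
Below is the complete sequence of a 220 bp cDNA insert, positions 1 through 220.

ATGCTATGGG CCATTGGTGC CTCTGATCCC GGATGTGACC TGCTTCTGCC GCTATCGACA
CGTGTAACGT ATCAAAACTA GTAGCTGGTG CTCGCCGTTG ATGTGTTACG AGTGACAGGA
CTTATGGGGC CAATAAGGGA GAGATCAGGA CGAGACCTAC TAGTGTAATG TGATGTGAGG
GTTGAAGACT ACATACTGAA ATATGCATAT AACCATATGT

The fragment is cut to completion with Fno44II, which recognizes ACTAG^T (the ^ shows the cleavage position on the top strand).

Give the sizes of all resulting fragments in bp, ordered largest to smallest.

82, 81, 57 bp

Fno44II sites (ACTAGT) start at positions 77, 159.
Fno44II cuts after base 5 of each site (before the last base), so after positions 81, 163.
Linear molecule, 2 cuts → 3 fragments:
  1–81 → 81 bp
  82–163 → 82 bp
  164–220 → 57 bp
Sorted largest to smallest: 82, 81, 57 bp.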